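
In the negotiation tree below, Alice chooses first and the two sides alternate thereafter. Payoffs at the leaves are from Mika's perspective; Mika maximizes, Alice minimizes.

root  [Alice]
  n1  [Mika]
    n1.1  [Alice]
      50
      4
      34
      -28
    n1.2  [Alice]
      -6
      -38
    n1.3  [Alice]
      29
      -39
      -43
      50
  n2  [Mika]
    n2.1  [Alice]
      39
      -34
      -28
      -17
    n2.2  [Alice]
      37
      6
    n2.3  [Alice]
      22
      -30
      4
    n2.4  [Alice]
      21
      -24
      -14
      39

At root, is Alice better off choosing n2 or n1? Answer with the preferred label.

n1

n2.1 (Alice): min(39, -34, -28, -17) = -34
n2.2 (Alice): min(37, 6) = 6
n2.3 (Alice): min(22, -30, 4) = -30
n2.4 (Alice): min(21, -24, -14, 39) = -24
n2 (Mika): max(-34, 6, -30, -24) = 6
n1.1 (Alice): min(50, 4, 34, -28) = -28
n1.2 (Alice): min(-6, -38) = -38
n1.3 (Alice): min(29, -39, -43, 50) = -43
n1 (Mika): max(-28, -38, -43) = -28
Alice prefers the lower value; n2=6, n1=-28. n1 is better since -28 < 6.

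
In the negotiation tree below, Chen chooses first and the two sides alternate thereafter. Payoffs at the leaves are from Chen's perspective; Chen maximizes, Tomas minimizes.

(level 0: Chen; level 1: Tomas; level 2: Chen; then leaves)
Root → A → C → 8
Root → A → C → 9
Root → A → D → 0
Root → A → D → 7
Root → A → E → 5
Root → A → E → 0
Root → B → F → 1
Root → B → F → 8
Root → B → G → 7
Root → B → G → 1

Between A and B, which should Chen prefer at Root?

C (Chen): max(8, 9) = 9
D (Chen): max(0, 7) = 7
E (Chen): max(5, 0) = 5
A (Tomas): min(9, 7, 5) = 5
F (Chen): max(1, 8) = 8
G (Chen): max(7, 1) = 7
B (Tomas): min(8, 7) = 7
Chen prefers the higher value; A=5, B=7. B is better since 7 > 5.

B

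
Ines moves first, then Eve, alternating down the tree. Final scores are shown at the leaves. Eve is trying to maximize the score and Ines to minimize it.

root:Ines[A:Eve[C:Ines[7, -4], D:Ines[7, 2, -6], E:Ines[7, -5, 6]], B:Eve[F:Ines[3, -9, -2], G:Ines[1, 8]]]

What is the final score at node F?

-9

F (Ines): min(3, -9, -2) = -9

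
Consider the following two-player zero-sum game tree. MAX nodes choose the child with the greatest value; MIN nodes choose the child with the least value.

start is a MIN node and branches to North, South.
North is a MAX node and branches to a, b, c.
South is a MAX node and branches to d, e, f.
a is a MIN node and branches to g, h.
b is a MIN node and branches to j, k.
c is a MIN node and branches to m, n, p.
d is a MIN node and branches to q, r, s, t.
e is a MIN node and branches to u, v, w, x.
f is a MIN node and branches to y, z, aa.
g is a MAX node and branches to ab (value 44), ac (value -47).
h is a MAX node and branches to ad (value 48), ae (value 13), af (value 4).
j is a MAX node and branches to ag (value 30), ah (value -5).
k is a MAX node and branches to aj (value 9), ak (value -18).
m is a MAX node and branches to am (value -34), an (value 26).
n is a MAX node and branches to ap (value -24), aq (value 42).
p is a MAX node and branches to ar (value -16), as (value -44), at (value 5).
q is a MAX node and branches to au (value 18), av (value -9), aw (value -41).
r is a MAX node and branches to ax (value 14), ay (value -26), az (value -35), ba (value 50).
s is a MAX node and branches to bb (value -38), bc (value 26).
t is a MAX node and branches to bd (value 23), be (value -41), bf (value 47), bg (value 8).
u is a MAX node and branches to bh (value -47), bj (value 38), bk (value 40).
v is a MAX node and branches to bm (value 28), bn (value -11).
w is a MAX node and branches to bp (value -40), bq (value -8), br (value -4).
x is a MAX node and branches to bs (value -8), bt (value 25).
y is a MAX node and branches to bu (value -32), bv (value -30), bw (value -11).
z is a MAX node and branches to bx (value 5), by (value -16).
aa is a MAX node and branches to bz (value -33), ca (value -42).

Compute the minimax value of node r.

r (MAX): max(14, -26, -35, 50) = 50

50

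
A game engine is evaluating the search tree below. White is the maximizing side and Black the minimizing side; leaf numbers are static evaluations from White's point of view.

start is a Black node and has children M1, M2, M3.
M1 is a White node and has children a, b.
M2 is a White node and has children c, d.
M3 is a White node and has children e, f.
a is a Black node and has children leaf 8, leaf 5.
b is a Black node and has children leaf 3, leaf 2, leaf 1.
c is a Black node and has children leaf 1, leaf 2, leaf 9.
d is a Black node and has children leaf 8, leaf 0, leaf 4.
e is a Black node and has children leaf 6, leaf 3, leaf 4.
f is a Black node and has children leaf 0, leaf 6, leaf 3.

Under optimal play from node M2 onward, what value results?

c (Black): min(1, 2, 9) = 1
d (Black): min(8, 0, 4) = 0
M2 (White): max(1, 0) = 1

1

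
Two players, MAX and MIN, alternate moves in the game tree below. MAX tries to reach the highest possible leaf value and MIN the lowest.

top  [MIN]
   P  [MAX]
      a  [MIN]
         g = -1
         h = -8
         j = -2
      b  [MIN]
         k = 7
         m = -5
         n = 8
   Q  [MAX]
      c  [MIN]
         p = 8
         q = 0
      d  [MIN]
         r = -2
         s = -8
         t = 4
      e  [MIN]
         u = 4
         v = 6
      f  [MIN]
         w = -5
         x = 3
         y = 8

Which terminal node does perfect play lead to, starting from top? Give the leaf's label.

a (MIN): min(-1, -8, -2) = -8
b (MIN): min(7, -5, 8) = -5
P (MAX): max(-8, -5) = -5
c (MIN): min(8, 0) = 0
d (MIN): min(-2, -8, 4) = -8
e (MIN): min(4, 6) = 4
f (MIN): min(-5, 3, 8) = -5
Q (MAX): max(0, -8, 4, -5) = 4
top (MIN): min(-5, 4) = -5
At top, MIN picks P (lowest: -5).
At P, MAX picks b (highest: -5).
At b, MIN picks m (lowest: -5).
Terminal value -5.

m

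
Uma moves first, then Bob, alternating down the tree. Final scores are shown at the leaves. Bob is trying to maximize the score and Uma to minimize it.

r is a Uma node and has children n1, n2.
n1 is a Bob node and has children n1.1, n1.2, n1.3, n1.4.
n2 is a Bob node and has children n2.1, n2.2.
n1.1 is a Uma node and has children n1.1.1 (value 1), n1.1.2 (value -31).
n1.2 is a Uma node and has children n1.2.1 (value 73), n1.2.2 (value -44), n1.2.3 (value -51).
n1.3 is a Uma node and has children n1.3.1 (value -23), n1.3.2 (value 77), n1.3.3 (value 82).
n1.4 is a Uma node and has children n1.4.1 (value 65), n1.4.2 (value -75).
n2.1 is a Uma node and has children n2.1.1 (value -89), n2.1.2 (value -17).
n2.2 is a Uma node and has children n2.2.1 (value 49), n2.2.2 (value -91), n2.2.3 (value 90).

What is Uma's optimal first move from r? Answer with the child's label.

n1.1 (Uma): min(1, -31) = -31
n1.2 (Uma): min(73, -44, -51) = -51
n1.3 (Uma): min(-23, 77, 82) = -23
n1.4 (Uma): min(65, -75) = -75
n1 (Bob): max(-31, -51, -23, -75) = -23
n2.1 (Uma): min(-89, -17) = -89
n2.2 (Uma): min(49, -91, 90) = -91
n2 (Bob): max(-89, -91) = -89
r (Uma): min(-23, -89) = -89
Uma at r wants the lowest of {n1=-23, n2=-89}, so chooses n2.

n2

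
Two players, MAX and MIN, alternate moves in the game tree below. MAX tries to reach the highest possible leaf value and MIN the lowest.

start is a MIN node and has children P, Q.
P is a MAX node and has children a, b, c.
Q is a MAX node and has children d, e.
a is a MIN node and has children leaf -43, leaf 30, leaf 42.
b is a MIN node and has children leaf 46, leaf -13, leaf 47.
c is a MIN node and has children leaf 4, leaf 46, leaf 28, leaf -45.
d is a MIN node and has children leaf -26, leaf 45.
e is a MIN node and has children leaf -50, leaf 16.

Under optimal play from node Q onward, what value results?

-26

d (MIN): min(-26, 45) = -26
e (MIN): min(-50, 16) = -50
Q (MAX): max(-26, -50) = -26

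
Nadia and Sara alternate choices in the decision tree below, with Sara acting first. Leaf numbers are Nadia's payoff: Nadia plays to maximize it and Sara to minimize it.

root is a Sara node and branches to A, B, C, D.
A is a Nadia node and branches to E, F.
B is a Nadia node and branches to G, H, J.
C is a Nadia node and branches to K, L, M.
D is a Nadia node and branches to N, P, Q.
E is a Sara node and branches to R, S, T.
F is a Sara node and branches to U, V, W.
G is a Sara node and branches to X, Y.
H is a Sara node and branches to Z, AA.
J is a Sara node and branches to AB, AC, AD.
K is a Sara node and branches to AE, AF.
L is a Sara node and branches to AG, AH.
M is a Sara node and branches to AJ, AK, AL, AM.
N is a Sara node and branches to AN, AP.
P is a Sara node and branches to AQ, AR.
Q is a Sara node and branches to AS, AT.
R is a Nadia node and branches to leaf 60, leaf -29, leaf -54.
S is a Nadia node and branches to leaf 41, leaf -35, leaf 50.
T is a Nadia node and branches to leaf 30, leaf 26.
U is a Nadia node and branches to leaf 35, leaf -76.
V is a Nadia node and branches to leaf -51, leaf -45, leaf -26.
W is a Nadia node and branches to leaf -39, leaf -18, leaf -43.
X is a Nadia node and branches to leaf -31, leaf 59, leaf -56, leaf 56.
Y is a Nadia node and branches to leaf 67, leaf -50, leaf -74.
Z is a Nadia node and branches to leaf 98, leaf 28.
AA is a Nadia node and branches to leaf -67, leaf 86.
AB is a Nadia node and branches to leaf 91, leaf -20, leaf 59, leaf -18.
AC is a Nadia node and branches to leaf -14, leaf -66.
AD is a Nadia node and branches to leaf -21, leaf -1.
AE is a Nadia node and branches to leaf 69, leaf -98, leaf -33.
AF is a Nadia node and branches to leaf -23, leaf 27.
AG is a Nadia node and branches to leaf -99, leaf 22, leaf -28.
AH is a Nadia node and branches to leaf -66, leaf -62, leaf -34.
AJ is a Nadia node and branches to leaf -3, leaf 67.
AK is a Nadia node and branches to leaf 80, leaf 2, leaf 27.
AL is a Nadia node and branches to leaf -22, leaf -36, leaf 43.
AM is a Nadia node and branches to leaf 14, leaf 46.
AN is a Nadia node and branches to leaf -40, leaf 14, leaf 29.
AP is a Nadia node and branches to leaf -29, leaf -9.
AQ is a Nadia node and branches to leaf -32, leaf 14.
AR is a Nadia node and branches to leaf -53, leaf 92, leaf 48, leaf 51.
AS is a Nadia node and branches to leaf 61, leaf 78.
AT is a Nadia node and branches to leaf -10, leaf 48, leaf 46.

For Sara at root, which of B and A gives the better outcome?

A

X (Nadia): max(-31, 59, -56, 56) = 59
Y (Nadia): max(67, -50, -74) = 67
G (Sara): min(59, 67) = 59
Z (Nadia): max(98, 28) = 98
AA (Nadia): max(-67, 86) = 86
H (Sara): min(98, 86) = 86
AB (Nadia): max(91, -20, 59, -18) = 91
AC (Nadia): max(-14, -66) = -14
AD (Nadia): max(-21, -1) = -1
J (Sara): min(91, -14, -1) = -14
B (Nadia): max(59, 86, -14) = 86
R (Nadia): max(60, -29, -54) = 60
S (Nadia): max(41, -35, 50) = 50
T (Nadia): max(30, 26) = 30
E (Sara): min(60, 50, 30) = 30
U (Nadia): max(35, -76) = 35
V (Nadia): max(-51, -45, -26) = -26
W (Nadia): max(-39, -18, -43) = -18
F (Sara): min(35, -26, -18) = -26
A (Nadia): max(30, -26) = 30
Sara prefers the lower value; B=86, A=30. A is better since 30 < 86.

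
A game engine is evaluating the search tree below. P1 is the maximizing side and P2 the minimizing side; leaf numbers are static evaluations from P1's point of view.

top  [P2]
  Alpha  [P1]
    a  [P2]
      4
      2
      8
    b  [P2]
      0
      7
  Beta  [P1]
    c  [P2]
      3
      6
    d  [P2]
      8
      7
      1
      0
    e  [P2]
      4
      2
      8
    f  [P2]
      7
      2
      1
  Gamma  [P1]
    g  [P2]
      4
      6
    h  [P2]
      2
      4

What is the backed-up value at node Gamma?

4

g (P2): min(4, 6) = 4
h (P2): min(2, 4) = 2
Gamma (P1): max(4, 2) = 4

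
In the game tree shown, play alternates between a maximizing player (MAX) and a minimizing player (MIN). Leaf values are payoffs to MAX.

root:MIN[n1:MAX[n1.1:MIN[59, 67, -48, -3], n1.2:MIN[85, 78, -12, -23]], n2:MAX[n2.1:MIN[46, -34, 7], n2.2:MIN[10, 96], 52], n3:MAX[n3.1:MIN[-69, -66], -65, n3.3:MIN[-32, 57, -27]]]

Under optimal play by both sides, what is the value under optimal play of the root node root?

-32

n1.1 (MIN): min(59, 67, -48, -3) = -48
n1.2 (MIN): min(85, 78, -12, -23) = -23
n1 (MAX): max(-48, -23) = -23
n2.1 (MIN): min(46, -34, 7) = -34
n2.2 (MIN): min(10, 96) = 10
n2 (MAX): max(-34, 10, 52) = 52
n3.1 (MIN): min(-69, -66) = -69
n3.3 (MIN): min(-32, 57, -27) = -32
n3 (MAX): max(-69, -65, -32) = -32
root (MIN): min(-23, 52, -32) = -32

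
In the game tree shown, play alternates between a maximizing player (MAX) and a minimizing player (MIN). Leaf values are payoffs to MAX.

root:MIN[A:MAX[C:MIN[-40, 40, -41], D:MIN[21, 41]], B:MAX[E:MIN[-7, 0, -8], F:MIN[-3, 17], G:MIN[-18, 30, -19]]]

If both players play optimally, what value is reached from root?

-3

C (MIN): min(-40, 40, -41) = -41
D (MIN): min(21, 41) = 21
A (MAX): max(-41, 21) = 21
E (MIN): min(-7, 0, -8) = -8
F (MIN): min(-3, 17) = -3
G (MIN): min(-18, 30, -19) = -19
B (MAX): max(-8, -3, -19) = -3
root (MIN): min(21, -3) = -3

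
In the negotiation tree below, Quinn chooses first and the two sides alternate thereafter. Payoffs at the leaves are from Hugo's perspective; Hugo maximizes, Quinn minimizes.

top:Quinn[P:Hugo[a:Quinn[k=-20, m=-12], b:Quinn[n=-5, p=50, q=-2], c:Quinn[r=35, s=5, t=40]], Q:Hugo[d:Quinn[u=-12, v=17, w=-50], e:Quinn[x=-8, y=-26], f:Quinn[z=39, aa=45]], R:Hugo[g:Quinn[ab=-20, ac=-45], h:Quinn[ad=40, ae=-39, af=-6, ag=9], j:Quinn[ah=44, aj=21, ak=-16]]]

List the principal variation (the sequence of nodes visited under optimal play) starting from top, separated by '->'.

top -> R -> j -> ak

a (Quinn): min(-20, -12) = -20
b (Quinn): min(-5, 50, -2) = -5
c (Quinn): min(35, 5, 40) = 5
P (Hugo): max(-20, -5, 5) = 5
d (Quinn): min(-12, 17, -50) = -50
e (Quinn): min(-8, -26) = -26
f (Quinn): min(39, 45) = 39
Q (Hugo): max(-50, -26, 39) = 39
g (Quinn): min(-20, -45) = -45
h (Quinn): min(40, -39, -6, 9) = -39
j (Quinn): min(44, 21, -16) = -16
R (Hugo): max(-45, -39, -16) = -16
top (Quinn): min(5, 39, -16) = -16
At top, Quinn picks R (lowest: -16).
At R, Hugo picks j (highest: -16).
At j, Quinn picks ak (lowest: -16).
Terminal value -16.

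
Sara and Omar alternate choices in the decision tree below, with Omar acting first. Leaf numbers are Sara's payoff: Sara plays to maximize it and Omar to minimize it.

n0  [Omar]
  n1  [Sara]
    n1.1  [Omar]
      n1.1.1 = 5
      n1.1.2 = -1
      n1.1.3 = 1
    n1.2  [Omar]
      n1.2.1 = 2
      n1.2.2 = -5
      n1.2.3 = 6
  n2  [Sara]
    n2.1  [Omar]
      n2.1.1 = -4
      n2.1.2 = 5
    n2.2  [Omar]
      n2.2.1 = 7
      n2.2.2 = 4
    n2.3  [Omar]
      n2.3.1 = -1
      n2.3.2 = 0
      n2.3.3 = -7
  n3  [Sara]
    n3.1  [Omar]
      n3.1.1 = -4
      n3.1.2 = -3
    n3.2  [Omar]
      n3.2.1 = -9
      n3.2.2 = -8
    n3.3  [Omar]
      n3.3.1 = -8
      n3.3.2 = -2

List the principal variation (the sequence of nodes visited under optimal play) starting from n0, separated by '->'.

n1.1 (Omar): min(5, -1, 1) = -1
n1.2 (Omar): min(2, -5, 6) = -5
n1 (Sara): max(-1, -5) = -1
n2.1 (Omar): min(-4, 5) = -4
n2.2 (Omar): min(7, 4) = 4
n2.3 (Omar): min(-1, 0, -7) = -7
n2 (Sara): max(-4, 4, -7) = 4
n3.1 (Omar): min(-4, -3) = -4
n3.2 (Omar): min(-9, -8) = -9
n3.3 (Omar): min(-8, -2) = -8
n3 (Sara): max(-4, -9, -8) = -4
n0 (Omar): min(-1, 4, -4) = -4
At n0, Omar picks n3 (lowest: -4).
At n3, Sara picks n3.1 (highest: -4).
At n3.1, Omar picks n3.1.1 (lowest: -4).
Terminal value -4.

n0 -> n3 -> n3.1 -> n3.1.1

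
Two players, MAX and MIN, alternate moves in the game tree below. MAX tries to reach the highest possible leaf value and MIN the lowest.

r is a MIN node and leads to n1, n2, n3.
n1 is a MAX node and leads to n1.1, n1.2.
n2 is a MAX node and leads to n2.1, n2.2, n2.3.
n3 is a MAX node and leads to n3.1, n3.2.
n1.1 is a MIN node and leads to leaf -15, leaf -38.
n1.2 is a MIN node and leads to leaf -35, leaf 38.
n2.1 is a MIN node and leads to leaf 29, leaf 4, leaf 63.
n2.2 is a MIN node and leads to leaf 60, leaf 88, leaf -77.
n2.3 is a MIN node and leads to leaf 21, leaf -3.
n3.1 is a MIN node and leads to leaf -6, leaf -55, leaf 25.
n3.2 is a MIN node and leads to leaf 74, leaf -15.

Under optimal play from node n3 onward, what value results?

n3.1 (MIN): min(-6, -55, 25) = -55
n3.2 (MIN): min(74, -15) = -15
n3 (MAX): max(-55, -15) = -15

-15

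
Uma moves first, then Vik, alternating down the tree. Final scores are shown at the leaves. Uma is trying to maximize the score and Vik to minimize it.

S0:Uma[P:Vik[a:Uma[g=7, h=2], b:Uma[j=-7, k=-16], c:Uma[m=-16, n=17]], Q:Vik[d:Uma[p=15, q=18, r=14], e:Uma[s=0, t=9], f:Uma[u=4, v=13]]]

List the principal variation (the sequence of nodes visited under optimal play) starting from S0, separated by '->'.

S0 -> Q -> e -> t

a (Uma): max(7, 2) = 7
b (Uma): max(-7, -16) = -7
c (Uma): max(-16, 17) = 17
P (Vik): min(7, -7, 17) = -7
d (Uma): max(15, 18, 14) = 18
e (Uma): max(0, 9) = 9
f (Uma): max(4, 13) = 13
Q (Vik): min(18, 9, 13) = 9
S0 (Uma): max(-7, 9) = 9
At S0, Uma picks Q (highest: 9).
At Q, Vik picks e (lowest: 9).
At e, Uma picks t (highest: 9).
Terminal value 9.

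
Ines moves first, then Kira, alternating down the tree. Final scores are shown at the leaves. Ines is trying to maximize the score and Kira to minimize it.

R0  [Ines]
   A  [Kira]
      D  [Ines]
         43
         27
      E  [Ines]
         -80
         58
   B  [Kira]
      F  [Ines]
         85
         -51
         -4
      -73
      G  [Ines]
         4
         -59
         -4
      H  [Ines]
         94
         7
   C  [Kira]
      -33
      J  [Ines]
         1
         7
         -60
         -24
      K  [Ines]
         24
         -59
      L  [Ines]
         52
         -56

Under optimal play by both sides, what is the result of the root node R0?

D (Ines): max(43, 27) = 43
E (Ines): max(-80, 58) = 58
A (Kira): min(43, 58) = 43
F (Ines): max(85, -51, -4) = 85
G (Ines): max(4, -59, -4) = 4
H (Ines): max(94, 7) = 94
B (Kira): min(85, -73, 4, 94) = -73
J (Ines): max(1, 7, -60, -24) = 7
K (Ines): max(24, -59) = 24
L (Ines): max(52, -56) = 52
C (Kira): min(-33, 7, 24, 52) = -33
R0 (Ines): max(43, -73, -33) = 43

43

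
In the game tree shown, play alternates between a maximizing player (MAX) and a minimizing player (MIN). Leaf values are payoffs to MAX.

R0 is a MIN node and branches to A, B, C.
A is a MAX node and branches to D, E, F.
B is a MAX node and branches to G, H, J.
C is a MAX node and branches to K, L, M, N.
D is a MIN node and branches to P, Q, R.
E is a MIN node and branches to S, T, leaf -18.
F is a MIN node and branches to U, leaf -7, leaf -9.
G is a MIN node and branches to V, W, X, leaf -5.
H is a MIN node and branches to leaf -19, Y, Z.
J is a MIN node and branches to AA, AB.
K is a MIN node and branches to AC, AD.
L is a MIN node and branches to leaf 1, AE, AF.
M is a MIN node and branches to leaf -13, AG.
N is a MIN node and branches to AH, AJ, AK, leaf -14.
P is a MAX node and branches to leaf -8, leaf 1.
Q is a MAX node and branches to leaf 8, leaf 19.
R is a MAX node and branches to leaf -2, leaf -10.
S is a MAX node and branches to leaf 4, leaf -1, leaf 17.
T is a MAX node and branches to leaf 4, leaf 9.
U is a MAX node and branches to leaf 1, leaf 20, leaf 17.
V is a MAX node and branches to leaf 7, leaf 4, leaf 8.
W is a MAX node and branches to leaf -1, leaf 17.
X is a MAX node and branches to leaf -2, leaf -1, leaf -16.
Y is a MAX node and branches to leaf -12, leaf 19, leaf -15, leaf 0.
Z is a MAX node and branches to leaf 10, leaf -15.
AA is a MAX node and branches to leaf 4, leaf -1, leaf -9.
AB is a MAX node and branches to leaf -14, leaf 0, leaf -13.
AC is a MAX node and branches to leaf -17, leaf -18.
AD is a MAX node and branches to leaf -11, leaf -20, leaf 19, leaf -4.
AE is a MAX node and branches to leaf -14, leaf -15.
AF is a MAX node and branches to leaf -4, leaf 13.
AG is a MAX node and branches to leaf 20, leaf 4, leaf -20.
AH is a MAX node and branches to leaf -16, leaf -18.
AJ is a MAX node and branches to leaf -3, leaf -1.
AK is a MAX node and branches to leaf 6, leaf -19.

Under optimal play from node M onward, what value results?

AG (MAX): max(20, 4, -20) = 20
M (MIN): min(-13, 20) = -13

-13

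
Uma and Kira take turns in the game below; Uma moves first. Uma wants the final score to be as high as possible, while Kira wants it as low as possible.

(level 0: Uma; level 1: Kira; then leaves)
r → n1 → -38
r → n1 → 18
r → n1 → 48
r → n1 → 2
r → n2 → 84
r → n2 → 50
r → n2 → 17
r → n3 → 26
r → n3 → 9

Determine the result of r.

17

n1 (Kira): min(-38, 18, 48, 2) = -38
n2 (Kira): min(84, 50, 17) = 17
n3 (Kira): min(26, 9) = 9
r (Uma): max(-38, 17, 9) = 17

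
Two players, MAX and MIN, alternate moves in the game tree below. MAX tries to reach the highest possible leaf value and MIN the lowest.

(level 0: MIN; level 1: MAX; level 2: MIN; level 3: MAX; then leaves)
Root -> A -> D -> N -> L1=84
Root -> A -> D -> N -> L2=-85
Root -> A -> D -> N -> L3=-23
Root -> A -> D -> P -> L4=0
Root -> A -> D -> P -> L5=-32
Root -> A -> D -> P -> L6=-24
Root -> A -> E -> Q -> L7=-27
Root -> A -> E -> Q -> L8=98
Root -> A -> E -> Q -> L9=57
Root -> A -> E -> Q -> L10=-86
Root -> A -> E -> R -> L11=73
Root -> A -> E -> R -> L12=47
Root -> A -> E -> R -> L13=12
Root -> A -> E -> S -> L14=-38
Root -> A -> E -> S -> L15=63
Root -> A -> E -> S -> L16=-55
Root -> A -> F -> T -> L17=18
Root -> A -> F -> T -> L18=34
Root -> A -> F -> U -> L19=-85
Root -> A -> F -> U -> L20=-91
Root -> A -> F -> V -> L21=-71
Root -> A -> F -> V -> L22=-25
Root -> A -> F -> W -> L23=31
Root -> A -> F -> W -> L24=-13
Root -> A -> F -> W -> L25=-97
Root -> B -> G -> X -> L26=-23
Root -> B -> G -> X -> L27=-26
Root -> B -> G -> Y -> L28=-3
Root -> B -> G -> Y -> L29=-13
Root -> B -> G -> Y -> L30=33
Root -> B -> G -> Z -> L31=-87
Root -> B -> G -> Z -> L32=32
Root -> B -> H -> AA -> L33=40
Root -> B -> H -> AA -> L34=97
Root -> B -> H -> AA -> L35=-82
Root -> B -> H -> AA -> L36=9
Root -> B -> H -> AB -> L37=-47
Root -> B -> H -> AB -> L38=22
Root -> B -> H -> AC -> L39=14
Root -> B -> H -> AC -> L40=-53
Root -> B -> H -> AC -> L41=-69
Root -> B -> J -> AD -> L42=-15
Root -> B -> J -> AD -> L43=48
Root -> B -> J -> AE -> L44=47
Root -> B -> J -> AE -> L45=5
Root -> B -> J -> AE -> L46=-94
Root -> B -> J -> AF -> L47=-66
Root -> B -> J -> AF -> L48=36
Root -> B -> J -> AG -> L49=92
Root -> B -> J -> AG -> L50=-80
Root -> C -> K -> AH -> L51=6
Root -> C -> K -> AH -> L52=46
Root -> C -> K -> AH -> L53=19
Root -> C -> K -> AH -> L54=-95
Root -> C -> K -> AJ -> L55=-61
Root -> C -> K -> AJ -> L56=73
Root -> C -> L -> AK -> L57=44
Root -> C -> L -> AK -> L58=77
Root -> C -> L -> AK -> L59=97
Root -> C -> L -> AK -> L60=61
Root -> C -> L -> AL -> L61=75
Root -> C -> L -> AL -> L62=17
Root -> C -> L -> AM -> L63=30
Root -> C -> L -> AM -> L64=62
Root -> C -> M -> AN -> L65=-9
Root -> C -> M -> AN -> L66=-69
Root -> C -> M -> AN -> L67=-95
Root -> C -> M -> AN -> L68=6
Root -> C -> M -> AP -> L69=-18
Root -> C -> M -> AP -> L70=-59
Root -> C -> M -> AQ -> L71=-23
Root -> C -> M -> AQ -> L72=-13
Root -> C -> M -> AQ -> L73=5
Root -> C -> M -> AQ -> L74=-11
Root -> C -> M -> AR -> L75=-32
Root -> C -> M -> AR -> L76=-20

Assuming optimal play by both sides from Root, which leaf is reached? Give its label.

N (MAX): max(84, -85, -23) = 84
P (MAX): max(0, -32, -24) = 0
D (MIN): min(84, 0) = 0
Q (MAX): max(-27, 98, 57, -86) = 98
R (MAX): max(73, 47, 12) = 73
S (MAX): max(-38, 63, -55) = 63
E (MIN): min(98, 73, 63) = 63
T (MAX): max(18, 34) = 34
U (MAX): max(-85, -91) = -85
V (MAX): max(-71, -25) = -25
W (MAX): max(31, -13, -97) = 31
F (MIN): min(34, -85, -25, 31) = -85
A (MAX): max(0, 63, -85) = 63
X (MAX): max(-23, -26) = -23
Y (MAX): max(-3, -13, 33) = 33
Z (MAX): max(-87, 32) = 32
G (MIN): min(-23, 33, 32) = -23
AA (MAX): max(40, 97, -82, 9) = 97
AB (MAX): max(-47, 22) = 22
AC (MAX): max(14, -53, -69) = 14
H (MIN): min(97, 22, 14) = 14
AD (MAX): max(-15, 48) = 48
AE (MAX): max(47, 5, -94) = 47
AF (MAX): max(-66, 36) = 36
AG (MAX): max(92, -80) = 92
J (MIN): min(48, 47, 36, 92) = 36
B (MAX): max(-23, 14, 36) = 36
AH (MAX): max(6, 46, 19, -95) = 46
AJ (MAX): max(-61, 73) = 73
K (MIN): min(46, 73) = 46
AK (MAX): max(44, 77, 97, 61) = 97
AL (MAX): max(75, 17) = 75
AM (MAX): max(30, 62) = 62
L (MIN): min(97, 75, 62) = 62
AN (MAX): max(-9, -69, -95, 6) = 6
AP (MAX): max(-18, -59) = -18
AQ (MAX): max(-23, -13, 5, -11) = 5
AR (MAX): max(-32, -20) = -20
M (MIN): min(6, -18, 5, -20) = -20
C (MAX): max(46, 62, -20) = 62
Root (MIN): min(63, 36, 62) = 36
At Root, MIN picks B (lowest: 36).
At B, MAX picks J (highest: 36).
At J, MIN picks AF (lowest: 36).
At AF, MAX picks L48 (highest: 36).
Terminal value 36.

L48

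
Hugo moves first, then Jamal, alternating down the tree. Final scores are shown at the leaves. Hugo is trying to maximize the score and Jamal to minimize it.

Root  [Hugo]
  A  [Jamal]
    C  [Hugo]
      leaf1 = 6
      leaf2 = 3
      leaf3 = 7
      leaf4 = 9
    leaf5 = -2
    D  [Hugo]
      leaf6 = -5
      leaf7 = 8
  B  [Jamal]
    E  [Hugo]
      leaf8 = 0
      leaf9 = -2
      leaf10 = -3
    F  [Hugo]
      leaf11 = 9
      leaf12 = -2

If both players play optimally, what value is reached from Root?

C (Hugo): max(6, 3, 7, 9) = 9
D (Hugo): max(-5, 8) = 8
A (Jamal): min(9, -2, 8) = -2
E (Hugo): max(0, -2, -3) = 0
F (Hugo): max(9, -2) = 9
B (Jamal): min(0, 9) = 0
Root (Hugo): max(-2, 0) = 0

0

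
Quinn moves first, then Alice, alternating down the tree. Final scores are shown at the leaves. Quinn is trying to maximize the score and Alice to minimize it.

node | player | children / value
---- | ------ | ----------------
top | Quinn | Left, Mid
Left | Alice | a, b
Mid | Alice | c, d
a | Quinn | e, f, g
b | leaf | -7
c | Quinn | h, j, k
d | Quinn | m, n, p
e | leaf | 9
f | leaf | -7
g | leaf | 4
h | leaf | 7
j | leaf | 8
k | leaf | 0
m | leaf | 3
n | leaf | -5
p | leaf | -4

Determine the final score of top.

a (Quinn): max(9, -7, 4) = 9
Left (Alice): min(9, -7) = -7
c (Quinn): max(7, 8, 0) = 8
d (Quinn): max(3, -5, -4) = 3
Mid (Alice): min(8, 3) = 3
top (Quinn): max(-7, 3) = 3

3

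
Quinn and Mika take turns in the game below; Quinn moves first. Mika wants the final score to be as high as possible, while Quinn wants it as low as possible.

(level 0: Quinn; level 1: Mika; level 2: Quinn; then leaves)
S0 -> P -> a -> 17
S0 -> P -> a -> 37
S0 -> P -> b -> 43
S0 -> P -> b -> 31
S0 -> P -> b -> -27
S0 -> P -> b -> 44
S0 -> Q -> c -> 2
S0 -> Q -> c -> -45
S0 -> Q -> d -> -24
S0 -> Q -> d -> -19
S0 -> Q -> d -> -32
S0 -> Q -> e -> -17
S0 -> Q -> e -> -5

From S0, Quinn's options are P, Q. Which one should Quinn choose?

a (Quinn): min(17, 37) = 17
b (Quinn): min(43, 31, -27, 44) = -27
P (Mika): max(17, -27) = 17
c (Quinn): min(2, -45) = -45
d (Quinn): min(-24, -19, -32) = -32
e (Quinn): min(-17, -5) = -17
Q (Mika): max(-45, -32, -17) = -17
S0 (Quinn): min(17, -17) = -17
Quinn at S0 wants the lowest of {P=17, Q=-17}, so chooses Q.

Q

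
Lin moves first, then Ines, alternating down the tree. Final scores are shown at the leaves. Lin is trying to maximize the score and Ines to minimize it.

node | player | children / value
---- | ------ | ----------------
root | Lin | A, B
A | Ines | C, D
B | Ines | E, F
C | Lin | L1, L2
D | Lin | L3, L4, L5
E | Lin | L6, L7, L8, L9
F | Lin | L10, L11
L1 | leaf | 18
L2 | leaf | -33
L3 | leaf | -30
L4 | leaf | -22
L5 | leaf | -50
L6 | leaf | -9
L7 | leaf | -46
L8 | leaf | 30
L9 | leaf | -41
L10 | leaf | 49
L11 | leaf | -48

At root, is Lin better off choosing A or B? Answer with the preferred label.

C (Lin): max(18, -33) = 18
D (Lin): max(-30, -22, -50) = -22
A (Ines): min(18, -22) = -22
E (Lin): max(-9, -46, 30, -41) = 30
F (Lin): max(49, -48) = 49
B (Ines): min(30, 49) = 30
Lin prefers the higher value; A=-22, B=30. B is better since 30 > -22.

B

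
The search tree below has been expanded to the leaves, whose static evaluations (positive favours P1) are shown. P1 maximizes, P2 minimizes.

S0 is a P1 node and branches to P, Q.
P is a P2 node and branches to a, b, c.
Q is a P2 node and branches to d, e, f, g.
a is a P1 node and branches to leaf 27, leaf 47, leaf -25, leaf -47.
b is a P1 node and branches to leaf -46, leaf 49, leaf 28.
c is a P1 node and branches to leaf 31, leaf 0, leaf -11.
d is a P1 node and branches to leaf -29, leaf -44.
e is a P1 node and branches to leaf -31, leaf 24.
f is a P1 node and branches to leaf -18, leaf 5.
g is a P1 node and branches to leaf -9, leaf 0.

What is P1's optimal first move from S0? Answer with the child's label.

P

a (P1): max(27, 47, -25, -47) = 47
b (P1): max(-46, 49, 28) = 49
c (P1): max(31, 0, -11) = 31
P (P2): min(47, 49, 31) = 31
d (P1): max(-29, -44) = -29
e (P1): max(-31, 24) = 24
f (P1): max(-18, 5) = 5
g (P1): max(-9, 0) = 0
Q (P2): min(-29, 24, 5, 0) = -29
S0 (P1): max(31, -29) = 31
P1 at S0 wants the highest of {P=31, Q=-29}, so chooses P.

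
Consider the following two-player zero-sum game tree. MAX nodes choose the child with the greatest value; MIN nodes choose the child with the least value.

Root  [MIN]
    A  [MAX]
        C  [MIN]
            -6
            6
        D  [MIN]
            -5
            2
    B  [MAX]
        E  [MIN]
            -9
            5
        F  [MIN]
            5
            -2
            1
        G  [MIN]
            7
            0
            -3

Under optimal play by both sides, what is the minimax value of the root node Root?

-5

C (MIN): min(-6, 6) = -6
D (MIN): min(-5, 2) = -5
A (MAX): max(-6, -5) = -5
E (MIN): min(-9, 5) = -9
F (MIN): min(5, -2, 1) = -2
G (MIN): min(7, 0, -3) = -3
B (MAX): max(-9, -2, -3) = -2
Root (MIN): min(-5, -2) = -5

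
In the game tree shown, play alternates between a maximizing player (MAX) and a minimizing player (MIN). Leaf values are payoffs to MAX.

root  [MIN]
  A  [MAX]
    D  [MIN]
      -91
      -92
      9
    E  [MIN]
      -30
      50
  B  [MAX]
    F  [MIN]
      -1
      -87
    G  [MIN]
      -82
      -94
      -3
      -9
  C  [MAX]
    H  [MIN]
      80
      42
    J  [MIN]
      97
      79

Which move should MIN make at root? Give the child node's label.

D (MIN): min(-91, -92, 9) = -92
E (MIN): min(-30, 50) = -30
A (MAX): max(-92, -30) = -30
F (MIN): min(-1, -87) = -87
G (MIN): min(-82, -94, -3, -9) = -94
B (MAX): max(-87, -94) = -87
H (MIN): min(80, 42) = 42
J (MIN): min(97, 79) = 79
C (MAX): max(42, 79) = 79
root (MIN): min(-30, -87, 79) = -87
MIN at root wants the lowest of {A=-30, B=-87, C=79}, so chooses B.

B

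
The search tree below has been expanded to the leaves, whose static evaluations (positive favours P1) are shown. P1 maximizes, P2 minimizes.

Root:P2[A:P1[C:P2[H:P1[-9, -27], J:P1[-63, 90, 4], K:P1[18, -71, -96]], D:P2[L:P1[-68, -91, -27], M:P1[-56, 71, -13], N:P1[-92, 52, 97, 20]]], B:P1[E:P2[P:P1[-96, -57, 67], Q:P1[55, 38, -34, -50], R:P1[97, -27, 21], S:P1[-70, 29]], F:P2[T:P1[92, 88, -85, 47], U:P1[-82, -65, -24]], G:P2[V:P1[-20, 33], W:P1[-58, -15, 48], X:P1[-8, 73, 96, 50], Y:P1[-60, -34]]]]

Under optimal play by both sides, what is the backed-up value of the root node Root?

H (P1): max(-9, -27) = -9
J (P1): max(-63, 90, 4) = 90
K (P1): max(18, -71, -96) = 18
C (P2): min(-9, 90, 18) = -9
L (P1): max(-68, -91, -27) = -27
M (P1): max(-56, 71, -13) = 71
N (P1): max(-92, 52, 97, 20) = 97
D (P2): min(-27, 71, 97) = -27
A (P1): max(-9, -27) = -9
P (P1): max(-96, -57, 67) = 67
Q (P1): max(55, 38, -34, -50) = 55
R (P1): max(97, -27, 21) = 97
S (P1): max(-70, 29) = 29
E (P2): min(67, 55, 97, 29) = 29
T (P1): max(92, 88, -85, 47) = 92
U (P1): max(-82, -65, -24) = -24
F (P2): min(92, -24) = -24
V (P1): max(-20, 33) = 33
W (P1): max(-58, -15, 48) = 48
X (P1): max(-8, 73, 96, 50) = 96
Y (P1): max(-60, -34) = -34
G (P2): min(33, 48, 96, -34) = -34
B (P1): max(29, -24, -34) = 29
Root (P2): min(-9, 29) = -9

-9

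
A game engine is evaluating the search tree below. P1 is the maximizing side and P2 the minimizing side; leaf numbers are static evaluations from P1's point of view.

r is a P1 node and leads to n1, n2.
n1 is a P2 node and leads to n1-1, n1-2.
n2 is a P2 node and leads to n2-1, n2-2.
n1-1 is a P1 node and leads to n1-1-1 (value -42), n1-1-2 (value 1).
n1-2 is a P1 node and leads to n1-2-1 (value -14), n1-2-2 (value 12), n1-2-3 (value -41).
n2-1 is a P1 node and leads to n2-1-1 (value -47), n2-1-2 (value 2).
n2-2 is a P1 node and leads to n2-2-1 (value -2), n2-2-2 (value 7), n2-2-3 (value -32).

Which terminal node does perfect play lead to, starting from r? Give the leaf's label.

n1-1 (P1): max(-42, 1) = 1
n1-2 (P1): max(-14, 12, -41) = 12
n1 (P2): min(1, 12) = 1
n2-1 (P1): max(-47, 2) = 2
n2-2 (P1): max(-2, 7, -32) = 7
n2 (P2): min(2, 7) = 2
r (P1): max(1, 2) = 2
At r, P1 picks n2 (highest: 2).
At n2, P2 picks n2-1 (lowest: 2).
At n2-1, P1 picks n2-1-2 (highest: 2).
Terminal value 2.

n2-1-2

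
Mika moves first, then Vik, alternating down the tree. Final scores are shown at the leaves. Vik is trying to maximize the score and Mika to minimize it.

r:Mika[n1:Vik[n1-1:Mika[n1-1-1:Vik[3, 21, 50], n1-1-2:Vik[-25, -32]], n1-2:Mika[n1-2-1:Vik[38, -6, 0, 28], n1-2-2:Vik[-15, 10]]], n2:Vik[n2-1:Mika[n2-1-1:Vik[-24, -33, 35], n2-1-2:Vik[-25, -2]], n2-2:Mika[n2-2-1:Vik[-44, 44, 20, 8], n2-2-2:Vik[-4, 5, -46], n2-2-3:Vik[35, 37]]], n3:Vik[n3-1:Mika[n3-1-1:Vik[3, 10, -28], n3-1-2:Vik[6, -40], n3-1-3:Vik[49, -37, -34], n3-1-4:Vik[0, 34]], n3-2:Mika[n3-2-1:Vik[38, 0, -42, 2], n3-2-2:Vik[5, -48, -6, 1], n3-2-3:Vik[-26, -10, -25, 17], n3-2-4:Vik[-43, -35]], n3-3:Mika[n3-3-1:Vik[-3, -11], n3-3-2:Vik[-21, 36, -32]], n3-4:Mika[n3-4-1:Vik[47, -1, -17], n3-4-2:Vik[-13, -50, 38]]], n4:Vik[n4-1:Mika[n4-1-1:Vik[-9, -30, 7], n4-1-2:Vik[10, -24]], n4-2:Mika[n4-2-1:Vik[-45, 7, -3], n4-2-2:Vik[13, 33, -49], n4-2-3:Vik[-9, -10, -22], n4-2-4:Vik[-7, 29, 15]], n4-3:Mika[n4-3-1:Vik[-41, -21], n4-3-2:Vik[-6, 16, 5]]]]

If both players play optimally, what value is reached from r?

5

n1-1-1 (Vik): max(3, 21, 50) = 50
n1-1-2 (Vik): max(-25, -32) = -25
n1-1 (Mika): min(50, -25) = -25
n1-2-1 (Vik): max(38, -6, 0, 28) = 38
n1-2-2 (Vik): max(-15, 10) = 10
n1-2 (Mika): min(38, 10) = 10
n1 (Vik): max(-25, 10) = 10
n2-1-1 (Vik): max(-24, -33, 35) = 35
n2-1-2 (Vik): max(-25, -2) = -2
n2-1 (Mika): min(35, -2) = -2
n2-2-1 (Vik): max(-44, 44, 20, 8) = 44
n2-2-2 (Vik): max(-4, 5, -46) = 5
n2-2-3 (Vik): max(35, 37) = 37
n2-2 (Mika): min(44, 5, 37) = 5
n2 (Vik): max(-2, 5) = 5
n3-1-1 (Vik): max(3, 10, -28) = 10
n3-1-2 (Vik): max(6, -40) = 6
n3-1-3 (Vik): max(49, -37, -34) = 49
n3-1-4 (Vik): max(0, 34) = 34
n3-1 (Mika): min(10, 6, 49, 34) = 6
n3-2-1 (Vik): max(38, 0, -42, 2) = 38
n3-2-2 (Vik): max(5, -48, -6, 1) = 5
n3-2-3 (Vik): max(-26, -10, -25, 17) = 17
n3-2-4 (Vik): max(-43, -35) = -35
n3-2 (Mika): min(38, 5, 17, -35) = -35
n3-3-1 (Vik): max(-3, -11) = -3
n3-3-2 (Vik): max(-21, 36, -32) = 36
n3-3 (Mika): min(-3, 36) = -3
n3-4-1 (Vik): max(47, -1, -17) = 47
n3-4-2 (Vik): max(-13, -50, 38) = 38
n3-4 (Mika): min(47, 38) = 38
n3 (Vik): max(6, -35, -3, 38) = 38
n4-1-1 (Vik): max(-9, -30, 7) = 7
n4-1-2 (Vik): max(10, -24) = 10
n4-1 (Mika): min(7, 10) = 7
n4-2-1 (Vik): max(-45, 7, -3) = 7
n4-2-2 (Vik): max(13, 33, -49) = 33
n4-2-3 (Vik): max(-9, -10, -22) = -9
n4-2-4 (Vik): max(-7, 29, 15) = 29
n4-2 (Mika): min(7, 33, -9, 29) = -9
n4-3-1 (Vik): max(-41, -21) = -21
n4-3-2 (Vik): max(-6, 16, 5) = 16
n4-3 (Mika): min(-21, 16) = -21
n4 (Vik): max(7, -9, -21) = 7
r (Mika): min(10, 5, 38, 7) = 5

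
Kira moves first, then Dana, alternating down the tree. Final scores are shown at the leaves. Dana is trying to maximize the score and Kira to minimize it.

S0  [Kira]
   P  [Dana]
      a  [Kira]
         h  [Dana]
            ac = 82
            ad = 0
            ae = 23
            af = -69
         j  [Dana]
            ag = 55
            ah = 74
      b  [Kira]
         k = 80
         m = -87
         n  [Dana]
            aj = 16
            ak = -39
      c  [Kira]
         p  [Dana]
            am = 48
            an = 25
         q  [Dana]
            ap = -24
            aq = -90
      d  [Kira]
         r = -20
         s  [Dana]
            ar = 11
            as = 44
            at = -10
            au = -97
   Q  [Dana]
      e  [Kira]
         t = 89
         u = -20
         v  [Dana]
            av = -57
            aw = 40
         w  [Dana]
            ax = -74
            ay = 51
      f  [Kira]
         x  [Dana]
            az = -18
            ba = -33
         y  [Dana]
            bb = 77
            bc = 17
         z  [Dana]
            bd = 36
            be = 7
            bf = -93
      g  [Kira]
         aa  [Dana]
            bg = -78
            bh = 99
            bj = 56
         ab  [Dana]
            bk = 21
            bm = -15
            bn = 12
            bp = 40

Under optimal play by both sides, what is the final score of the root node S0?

40

h (Dana): max(82, 0, 23, -69) = 82
j (Dana): max(55, 74) = 74
a (Kira): min(82, 74) = 74
n (Dana): max(16, -39) = 16
b (Kira): min(80, -87, 16) = -87
p (Dana): max(48, 25) = 48
q (Dana): max(-24, -90) = -24
c (Kira): min(48, -24) = -24
s (Dana): max(11, 44, -10, -97) = 44
d (Kira): min(-20, 44) = -20
P (Dana): max(74, -87, -24, -20) = 74
v (Dana): max(-57, 40) = 40
w (Dana): max(-74, 51) = 51
e (Kira): min(89, -20, 40, 51) = -20
x (Dana): max(-18, -33) = -18
y (Dana): max(77, 17) = 77
z (Dana): max(36, 7, -93) = 36
f (Kira): min(-18, 77, 36) = -18
aa (Dana): max(-78, 99, 56) = 99
ab (Dana): max(21, -15, 12, 40) = 40
g (Kira): min(99, 40) = 40
Q (Dana): max(-20, -18, 40) = 40
S0 (Kira): min(74, 40) = 40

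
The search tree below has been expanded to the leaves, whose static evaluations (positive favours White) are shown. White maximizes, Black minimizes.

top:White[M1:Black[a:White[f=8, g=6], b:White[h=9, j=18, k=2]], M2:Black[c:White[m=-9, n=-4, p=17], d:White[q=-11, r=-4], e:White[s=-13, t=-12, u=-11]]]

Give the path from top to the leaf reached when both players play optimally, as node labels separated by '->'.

a (White): max(8, 6) = 8
b (White): max(9, 18, 2) = 18
M1 (Black): min(8, 18) = 8
c (White): max(-9, -4, 17) = 17
d (White): max(-11, -4) = -4
e (White): max(-13, -12, -11) = -11
M2 (Black): min(17, -4, -11) = -11
top (White): max(8, -11) = 8
At top, White picks M1 (highest: 8).
At M1, Black picks a (lowest: 8).
At a, White picks f (highest: 8).
Terminal value 8.

top -> M1 -> a -> f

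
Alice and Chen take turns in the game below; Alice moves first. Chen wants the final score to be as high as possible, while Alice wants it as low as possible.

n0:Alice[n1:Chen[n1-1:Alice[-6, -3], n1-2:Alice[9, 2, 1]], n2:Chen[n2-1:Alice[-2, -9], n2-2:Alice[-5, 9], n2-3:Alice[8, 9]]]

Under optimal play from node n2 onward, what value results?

n2-1 (Alice): min(-2, -9) = -9
n2-2 (Alice): min(-5, 9) = -5
n2-3 (Alice): min(8, 9) = 8
n2 (Chen): max(-9, -5, 8) = 8

8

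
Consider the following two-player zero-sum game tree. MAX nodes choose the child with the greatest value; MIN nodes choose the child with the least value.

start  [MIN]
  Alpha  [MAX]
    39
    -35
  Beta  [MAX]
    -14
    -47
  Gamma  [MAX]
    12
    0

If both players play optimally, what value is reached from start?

-14

Alpha (MAX): max(39, -35) = 39
Beta (MAX): max(-14, -47) = -14
Gamma (MAX): max(12, 0) = 12
start (MIN): min(39, -14, 12) = -14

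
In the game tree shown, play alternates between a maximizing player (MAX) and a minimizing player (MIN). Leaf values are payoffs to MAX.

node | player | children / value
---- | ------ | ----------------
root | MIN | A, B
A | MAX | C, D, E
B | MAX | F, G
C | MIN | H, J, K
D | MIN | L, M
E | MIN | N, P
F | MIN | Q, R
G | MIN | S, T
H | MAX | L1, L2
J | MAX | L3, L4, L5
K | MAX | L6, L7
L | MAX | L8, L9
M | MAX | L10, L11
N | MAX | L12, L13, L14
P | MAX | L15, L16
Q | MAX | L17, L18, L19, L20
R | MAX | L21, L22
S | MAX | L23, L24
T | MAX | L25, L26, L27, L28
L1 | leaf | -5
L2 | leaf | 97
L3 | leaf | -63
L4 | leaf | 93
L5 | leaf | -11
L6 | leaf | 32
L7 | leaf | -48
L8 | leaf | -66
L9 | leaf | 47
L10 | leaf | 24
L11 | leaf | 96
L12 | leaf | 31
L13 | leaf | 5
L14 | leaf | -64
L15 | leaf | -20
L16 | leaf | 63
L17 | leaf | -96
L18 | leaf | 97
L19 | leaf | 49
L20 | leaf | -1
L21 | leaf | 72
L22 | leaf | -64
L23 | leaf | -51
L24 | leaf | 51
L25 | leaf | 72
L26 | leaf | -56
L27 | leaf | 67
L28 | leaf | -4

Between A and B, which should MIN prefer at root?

H (MAX): max(-5, 97) = 97
J (MAX): max(-63, 93, -11) = 93
K (MAX): max(32, -48) = 32
C (MIN): min(97, 93, 32) = 32
L (MAX): max(-66, 47) = 47
M (MAX): max(24, 96) = 96
D (MIN): min(47, 96) = 47
N (MAX): max(31, 5, -64) = 31
P (MAX): max(-20, 63) = 63
E (MIN): min(31, 63) = 31
A (MAX): max(32, 47, 31) = 47
Q (MAX): max(-96, 97, 49, -1) = 97
R (MAX): max(72, -64) = 72
F (MIN): min(97, 72) = 72
S (MAX): max(-51, 51) = 51
T (MAX): max(72, -56, 67, -4) = 72
G (MIN): min(51, 72) = 51
B (MAX): max(72, 51) = 72
MIN prefers the lower value; A=47, B=72. A is better since 47 < 72.

A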